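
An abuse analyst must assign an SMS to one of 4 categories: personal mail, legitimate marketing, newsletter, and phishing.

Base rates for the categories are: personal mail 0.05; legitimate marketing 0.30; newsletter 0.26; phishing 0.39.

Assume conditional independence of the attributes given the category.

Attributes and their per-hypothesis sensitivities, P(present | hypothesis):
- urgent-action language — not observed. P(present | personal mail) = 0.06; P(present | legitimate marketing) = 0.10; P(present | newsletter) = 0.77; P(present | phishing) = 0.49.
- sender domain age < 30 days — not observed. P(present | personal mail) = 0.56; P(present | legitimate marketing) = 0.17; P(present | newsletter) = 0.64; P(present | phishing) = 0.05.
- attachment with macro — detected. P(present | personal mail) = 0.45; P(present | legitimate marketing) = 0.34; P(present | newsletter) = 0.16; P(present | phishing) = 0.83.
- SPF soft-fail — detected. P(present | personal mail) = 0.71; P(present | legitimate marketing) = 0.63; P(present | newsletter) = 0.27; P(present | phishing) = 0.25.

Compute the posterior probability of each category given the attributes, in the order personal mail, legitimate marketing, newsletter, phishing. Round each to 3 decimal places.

Multiply each prior by the joint likelihood of the attribute pattern (using 1 − P(present | H) for each absent attribute):
  personal mail: 0.05 × (1 − 0.06) × (1 − 0.56) × 0.45 × 0.71 = 0.0066073
  legitimate marketing: 0.30 × (1 − 0.10) × (1 − 0.17) × 0.34 × 0.63 = 0.048002
  newsletter: 0.26 × (1 − 0.77) × (1 − 0.64) × 0.16 × 0.27 = 0.00093001
  phishing: 0.39 × (1 − 0.49) × (1 − 0.05) × 0.83 × 0.25 = 0.039208
The unnormalized weights sum to 0.094748.
P(personal mail | evidence) = 0.0066073 / 0.094748 ≈ 0.070
P(legitimate marketing | evidence) = 0.048002 / 0.094748 ≈ 0.507
P(newsletter | evidence) = 0.00093001 / 0.094748 ≈ 0.010
P(phishing | evidence) = 0.039208 / 0.094748 ≈ 0.414

0.070, 0.507, 0.010, 0.414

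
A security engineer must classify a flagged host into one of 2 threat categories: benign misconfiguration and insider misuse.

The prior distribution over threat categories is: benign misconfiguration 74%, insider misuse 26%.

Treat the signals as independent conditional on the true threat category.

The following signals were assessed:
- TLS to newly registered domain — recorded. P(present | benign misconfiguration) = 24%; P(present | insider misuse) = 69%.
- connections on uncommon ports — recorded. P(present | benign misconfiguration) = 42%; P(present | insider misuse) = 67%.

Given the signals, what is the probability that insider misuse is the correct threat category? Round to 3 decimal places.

By Bayes' rule with conditional independence, the unnormalized weight for each hypothesis is prior × ∏ likelihoods:
  benign misconfiguration: 0.74 × 0.24 × 0.42 = 0.074592
  insider misuse: 0.26 × 0.69 × 0.67 = 0.1202
Marginal likelihood of the evidence = 0.19479.
P(insider misuse | evidence) = 0.1202 / 0.19479 ≈ 0.617.

0.617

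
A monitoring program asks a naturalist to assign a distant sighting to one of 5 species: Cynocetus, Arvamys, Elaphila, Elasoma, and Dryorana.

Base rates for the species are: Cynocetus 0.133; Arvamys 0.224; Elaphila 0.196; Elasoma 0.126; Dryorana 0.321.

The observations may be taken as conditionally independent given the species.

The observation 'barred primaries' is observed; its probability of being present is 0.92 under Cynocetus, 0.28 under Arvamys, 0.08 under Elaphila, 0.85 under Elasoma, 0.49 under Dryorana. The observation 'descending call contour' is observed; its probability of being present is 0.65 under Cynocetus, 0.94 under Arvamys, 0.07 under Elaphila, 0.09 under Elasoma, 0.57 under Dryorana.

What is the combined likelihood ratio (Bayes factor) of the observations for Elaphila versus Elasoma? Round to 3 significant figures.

The Bayes factor is the ratio of the joint likelihoods of the evidence pattern under the two hypotheses.
  Elaphila: 0.08 × 0.07 = 0.0056
  Elasoma: 0.85 × 0.09 = 0.0765
Bayes factor = 0.0056 / 0.0765 ≈ 0.0732

0.0732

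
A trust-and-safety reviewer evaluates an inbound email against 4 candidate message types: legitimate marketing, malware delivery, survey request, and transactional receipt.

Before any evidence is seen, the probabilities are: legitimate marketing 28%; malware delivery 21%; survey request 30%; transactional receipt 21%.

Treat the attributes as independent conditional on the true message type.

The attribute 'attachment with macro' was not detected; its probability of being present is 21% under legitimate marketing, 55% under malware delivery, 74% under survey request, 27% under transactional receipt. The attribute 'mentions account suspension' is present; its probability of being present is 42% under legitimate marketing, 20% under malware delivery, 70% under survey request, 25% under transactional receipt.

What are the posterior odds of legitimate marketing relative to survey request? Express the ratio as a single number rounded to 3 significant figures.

1.70

Posterior odds equal prior odds times the likelihood ratio; only the two competing hypotheses matter (using 1 − P(present | H) for each absent attribute).
  legitimate marketing: 0.28 × (1 − 0.21) × 0.42 = 0.092904
  survey request: 0.30 × (1 − 0.74) × 0.70 = 0.0546
Odds(legitimate marketing : survey request) = 0.092904 / 0.0546 ≈ 1.70.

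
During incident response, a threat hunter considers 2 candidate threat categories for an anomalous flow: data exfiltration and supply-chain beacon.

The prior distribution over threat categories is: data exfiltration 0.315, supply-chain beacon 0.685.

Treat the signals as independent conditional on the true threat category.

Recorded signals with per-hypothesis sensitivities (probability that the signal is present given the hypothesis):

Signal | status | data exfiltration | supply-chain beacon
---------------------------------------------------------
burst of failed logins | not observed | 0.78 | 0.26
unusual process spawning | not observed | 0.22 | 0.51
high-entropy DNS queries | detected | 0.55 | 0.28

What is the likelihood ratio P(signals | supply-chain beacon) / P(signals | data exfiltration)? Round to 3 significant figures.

1.08

Take the product of per-signal likelihoods under each hypothesis (using 1 − P(present | H) for each absent signal), then divide.
  supply-chain beacon: (1 − 0.26) × (1 − 0.51) × 0.28 = 0.10153
  data exfiltration: (1 − 0.78) × (1 − 0.22) × 0.55 = 0.09438
Bayes factor = 0.10153 / 0.09438 ≈ 1.08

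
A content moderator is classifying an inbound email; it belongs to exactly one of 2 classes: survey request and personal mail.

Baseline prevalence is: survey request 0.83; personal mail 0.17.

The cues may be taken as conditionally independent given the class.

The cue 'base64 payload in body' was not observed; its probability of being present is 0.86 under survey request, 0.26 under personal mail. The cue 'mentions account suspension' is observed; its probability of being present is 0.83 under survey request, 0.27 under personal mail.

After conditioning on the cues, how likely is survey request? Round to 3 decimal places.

0.740

By Bayes' rule with conditional independence, the unnormalized weight for each hypothesis is prior × ∏ likelihoods (using 1 − P(present | H) for each absent cue):
  survey request: 0.83 × (1 − 0.86) × 0.83 = 0.096446
  personal mail: 0.17 × (1 − 0.26) × 0.27 = 0.033966
Marginal likelihood of the evidence = 0.13041.
P(survey request | evidence) = 0.096446 / 0.13041 ≈ 0.740.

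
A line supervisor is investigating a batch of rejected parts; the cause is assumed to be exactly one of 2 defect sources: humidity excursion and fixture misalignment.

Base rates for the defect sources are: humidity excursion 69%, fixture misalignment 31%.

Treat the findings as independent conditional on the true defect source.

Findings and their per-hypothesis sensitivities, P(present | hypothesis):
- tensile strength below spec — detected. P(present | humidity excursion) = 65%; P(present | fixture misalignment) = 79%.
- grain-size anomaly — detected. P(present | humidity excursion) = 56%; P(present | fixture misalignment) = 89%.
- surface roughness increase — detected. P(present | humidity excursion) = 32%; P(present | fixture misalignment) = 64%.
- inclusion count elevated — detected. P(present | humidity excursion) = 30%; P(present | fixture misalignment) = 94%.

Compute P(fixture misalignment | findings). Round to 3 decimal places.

0.845

For each hypothesis, the unnormalized posterior weight is prior × product of the finding likelihoods:
  humidity excursion: 0.69 × 0.65 × 0.56 × 0.32 × 0.30 = 0.024111
  fixture misalignment: 0.31 × 0.79 × 0.89 × 0.64 × 0.94 = 0.13113
Normalizing constant Z = 0.024111 + 0.13113 = 0.15524.
P(fixture misalignment | evidence) = 0.13113 / 0.15524 ≈ 0.845.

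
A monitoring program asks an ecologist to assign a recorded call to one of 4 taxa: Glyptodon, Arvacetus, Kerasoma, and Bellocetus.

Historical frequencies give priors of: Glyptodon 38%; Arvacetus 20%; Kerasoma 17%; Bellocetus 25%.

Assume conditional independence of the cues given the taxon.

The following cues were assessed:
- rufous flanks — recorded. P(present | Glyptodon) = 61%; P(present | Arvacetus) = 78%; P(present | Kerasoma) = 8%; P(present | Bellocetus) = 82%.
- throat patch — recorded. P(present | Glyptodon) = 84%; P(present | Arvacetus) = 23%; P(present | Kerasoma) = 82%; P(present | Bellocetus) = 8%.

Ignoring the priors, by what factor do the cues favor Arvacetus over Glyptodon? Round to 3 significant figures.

0.350

The Bayes factor is the ratio of the joint likelihoods of the cue pattern under the two hypotheses.
  Arvacetus: 0.78 × 0.23 = 0.1794
  Glyptodon: 0.61 × 0.84 = 0.5124
Bayes factor = 0.1794 / 0.5124 ≈ 0.350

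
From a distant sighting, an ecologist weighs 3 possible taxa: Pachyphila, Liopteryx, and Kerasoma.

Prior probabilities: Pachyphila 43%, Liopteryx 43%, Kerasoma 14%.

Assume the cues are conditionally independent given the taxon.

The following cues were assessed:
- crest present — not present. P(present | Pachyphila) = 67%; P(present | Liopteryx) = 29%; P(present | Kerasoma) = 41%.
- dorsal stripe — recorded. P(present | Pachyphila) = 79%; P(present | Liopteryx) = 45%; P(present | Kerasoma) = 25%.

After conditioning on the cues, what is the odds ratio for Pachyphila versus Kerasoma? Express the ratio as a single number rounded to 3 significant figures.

Posterior odds equal prior odds times the likelihood ratio; only the two competing hypotheses matter (using 1 − P(present | H) for each absent cue).
  Pachyphila: 0.43 × (1 − 0.67) × 0.79 = 0.1121
  Kerasoma: 0.14 × (1 − 0.41) × 0.25 = 0.02065
Odds(Pachyphila : Kerasoma) = 0.1121 / 0.02065 ≈ 5.43.

5.43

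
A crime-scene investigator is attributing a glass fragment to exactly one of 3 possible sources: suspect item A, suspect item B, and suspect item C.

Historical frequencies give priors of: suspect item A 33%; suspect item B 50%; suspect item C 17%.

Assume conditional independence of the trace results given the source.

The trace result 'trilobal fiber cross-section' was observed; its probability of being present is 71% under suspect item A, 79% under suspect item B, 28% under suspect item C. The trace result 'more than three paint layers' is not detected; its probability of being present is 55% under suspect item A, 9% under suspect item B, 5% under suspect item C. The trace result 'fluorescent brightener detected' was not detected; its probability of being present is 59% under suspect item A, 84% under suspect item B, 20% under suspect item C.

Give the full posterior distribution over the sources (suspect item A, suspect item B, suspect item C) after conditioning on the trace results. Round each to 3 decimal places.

By Bayes' rule with conditional independence, the unnormalized weight for each hypothesis is prior × ∏ likelihoods (using 1 − P(present | H) for each absent trace result):
  suspect item A: 0.33 × 0.71 × (1 − 0.55) × (1 − 0.59) = 0.043228
  suspect item B: 0.50 × 0.79 × (1 − 0.09) × (1 − 0.84) = 0.057512
  suspect item C: 0.17 × 0.28 × (1 − 0.05) × (1 − 0.20) = 0.036176
Normalizing constant Z = 0.043228 + 0.057512 + 0.036176 = 0.13692.
P(suspect item A | evidence) = 0.043228 / 0.13692 ≈ 0.316
P(suspect item B | evidence) = 0.057512 / 0.13692 ≈ 0.420
P(suspect item C | evidence) = 0.036176 / 0.13692 ≈ 0.264

0.316, 0.420, 0.264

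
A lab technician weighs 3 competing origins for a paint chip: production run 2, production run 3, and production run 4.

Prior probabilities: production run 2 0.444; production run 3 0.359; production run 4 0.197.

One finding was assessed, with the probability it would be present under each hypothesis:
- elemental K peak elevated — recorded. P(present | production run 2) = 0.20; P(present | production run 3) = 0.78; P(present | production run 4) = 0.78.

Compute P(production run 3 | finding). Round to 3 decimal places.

Multiply each prior by the likelihood of the finding:
  production run 2: 0.444 × 0.20 = 0.0888
  production run 3: 0.359 × 0.78 = 0.28002
  production run 4: 0.197 × 0.78 = 0.15366
Normalizing constant Z = 0.0888 + 0.28002 + 0.15366 = 0.52248.
P(production run 3 | evidence) = 0.28002 / 0.52248 ≈ 0.536.

0.536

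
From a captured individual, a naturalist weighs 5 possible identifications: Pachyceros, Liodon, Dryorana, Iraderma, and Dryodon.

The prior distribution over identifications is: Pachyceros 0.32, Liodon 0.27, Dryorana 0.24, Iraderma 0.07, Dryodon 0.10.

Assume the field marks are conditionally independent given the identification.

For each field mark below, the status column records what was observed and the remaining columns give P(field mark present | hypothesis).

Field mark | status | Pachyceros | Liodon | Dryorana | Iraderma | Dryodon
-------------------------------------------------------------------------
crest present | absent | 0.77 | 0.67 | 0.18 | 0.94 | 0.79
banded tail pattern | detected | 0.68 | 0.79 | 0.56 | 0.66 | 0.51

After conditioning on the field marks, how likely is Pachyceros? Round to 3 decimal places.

0.205

For each hypothesis, the unnormalized posterior weight is prior × product of the field mark likelihoods (using 1 − P(present | H) for each absent field mark):
  Pachyceros: 0.32 × (1 − 0.77) × 0.68 = 0.050048
  Liodon: 0.27 × (1 − 0.67) × 0.79 = 0.070389
  Dryorana: 0.24 × (1 − 0.18) × 0.56 = 0.11021
  Iraderma: 0.07 × (1 − 0.94) × 0.66 = 0.002772
  Dryodon: 0.10 × (1 − 0.79) × 0.51 = 0.01071
Normalizing constant Z = 0.050048 + 0.070389 + 0.11021 + 0.002772 + 0.01071 = 0.24413.
P(Pachyceros | evidence) = 0.050048 / 0.24413 ≈ 0.205.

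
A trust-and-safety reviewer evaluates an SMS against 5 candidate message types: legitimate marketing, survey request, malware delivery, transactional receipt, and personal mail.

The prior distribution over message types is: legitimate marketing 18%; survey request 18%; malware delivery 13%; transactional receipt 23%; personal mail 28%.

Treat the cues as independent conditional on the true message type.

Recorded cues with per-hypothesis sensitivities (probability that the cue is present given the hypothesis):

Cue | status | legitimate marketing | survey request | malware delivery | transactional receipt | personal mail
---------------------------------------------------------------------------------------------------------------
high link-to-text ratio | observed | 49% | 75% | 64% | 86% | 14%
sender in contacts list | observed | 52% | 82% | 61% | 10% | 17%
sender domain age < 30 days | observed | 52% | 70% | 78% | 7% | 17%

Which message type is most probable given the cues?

survey request

For each hypothesis, the unnormalized posterior weight is prior × product of the cue likelihoods:
  legitimate marketing: 0.18 × 0.49 × 0.52 × 0.52 = 0.023849
  survey request: 0.18 × 0.75 × 0.82 × 0.70 = 0.07749
  malware delivery: 0.13 × 0.64 × 0.61 × 0.78 = 0.039587
  transactional receipt: 0.23 × 0.86 × 0.10 × 0.07 = 0.0013846
  personal mail: 0.28 × 0.14 × 0.17 × 0.17 = 0.0011329
The unnormalized weights sum to 0.14344.
P(legitimate marketing | evidence) ≈ 0.023849 / 0.14344 ≈ 0.166
P(survey request | evidence) ≈ 0.07749 / 0.14344 ≈ 0.540
P(malware delivery | evidence) ≈ 0.039587 / 0.14344 ≈ 0.276
P(transactional receipt | evidence) ≈ 0.0013846 / 0.14344 ≈ 0.010
P(personal mail | evidence) ≈ 0.0011329 / 0.14344 ≈ 0.008
The largest is 0.540, so survey request is most probable.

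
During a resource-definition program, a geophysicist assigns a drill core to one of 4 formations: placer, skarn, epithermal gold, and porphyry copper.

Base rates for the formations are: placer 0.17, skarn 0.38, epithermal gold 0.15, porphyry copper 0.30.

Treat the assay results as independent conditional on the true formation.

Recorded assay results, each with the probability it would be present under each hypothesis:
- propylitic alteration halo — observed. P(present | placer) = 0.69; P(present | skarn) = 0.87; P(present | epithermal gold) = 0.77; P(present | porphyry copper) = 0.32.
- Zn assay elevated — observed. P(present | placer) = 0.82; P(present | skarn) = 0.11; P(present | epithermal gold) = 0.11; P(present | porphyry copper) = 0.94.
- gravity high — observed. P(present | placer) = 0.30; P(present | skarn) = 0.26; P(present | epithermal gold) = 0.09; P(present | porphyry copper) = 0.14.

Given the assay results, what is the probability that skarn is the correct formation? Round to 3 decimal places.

Multiply each prior by the joint likelihood of the assay result pattern:
  placer: 0.17 × 0.69 × 0.82 × 0.30 = 0.028856
  skarn: 0.38 × 0.87 × 0.11 × 0.26 = 0.0094552
  epithermal gold: 0.15 × 0.77 × 0.11 × 0.09 = 0.0011434
  porphyry copper: 0.30 × 0.32 × 0.94 × 0.14 = 0.012634
Marginal likelihood of the evidence = 0.052088.
P(skarn | evidence) = 0.0094552 / 0.052088 ≈ 0.182.

0.182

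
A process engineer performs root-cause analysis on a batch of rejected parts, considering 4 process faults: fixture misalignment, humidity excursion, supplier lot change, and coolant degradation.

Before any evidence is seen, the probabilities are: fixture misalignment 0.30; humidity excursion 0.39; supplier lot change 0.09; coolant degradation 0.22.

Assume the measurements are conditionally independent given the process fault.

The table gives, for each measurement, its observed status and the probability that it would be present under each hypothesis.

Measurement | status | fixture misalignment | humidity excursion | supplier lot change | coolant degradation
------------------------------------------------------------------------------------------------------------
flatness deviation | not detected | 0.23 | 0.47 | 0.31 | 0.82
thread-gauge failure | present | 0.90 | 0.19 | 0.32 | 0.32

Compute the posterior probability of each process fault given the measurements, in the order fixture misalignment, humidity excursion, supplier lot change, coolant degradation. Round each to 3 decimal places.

Multiply each prior by the joint likelihood of the measurement pattern (using 1 − P(present | H) for each absent measurement):
  fixture misalignment: 0.30 × (1 − 0.23) × 0.90 = 0.2079
  humidity excursion: 0.39 × (1 − 0.47) × 0.19 = 0.039273
  supplier lot change: 0.09 × (1 − 0.31) × 0.32 = 0.019872
  coolant degradation: 0.22 × (1 − 0.82) × 0.32 = 0.012672
Normalizing constant Z = 0.2079 + 0.039273 + 0.019872 + 0.012672 = 0.27972.
P(fixture misalignment | evidence) = 0.2079 / 0.27972 ≈ 0.743
P(humidity excursion | evidence) = 0.039273 / 0.27972 ≈ 0.140
P(supplier lot change | evidence) = 0.019872 / 0.27972 ≈ 0.071
P(coolant degradation | evidence) = 0.012672 / 0.27972 ≈ 0.045

0.743, 0.140, 0.071, 0.045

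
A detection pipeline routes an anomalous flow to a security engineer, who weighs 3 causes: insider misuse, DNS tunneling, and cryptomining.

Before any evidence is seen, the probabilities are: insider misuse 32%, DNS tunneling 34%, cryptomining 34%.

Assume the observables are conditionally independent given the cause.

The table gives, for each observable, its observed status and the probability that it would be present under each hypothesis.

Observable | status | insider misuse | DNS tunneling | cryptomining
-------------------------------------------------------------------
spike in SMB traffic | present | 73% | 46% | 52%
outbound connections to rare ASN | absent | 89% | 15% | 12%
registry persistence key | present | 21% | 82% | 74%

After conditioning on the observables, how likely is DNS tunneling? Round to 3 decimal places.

0.475

For each hypothesis, the unnormalized posterior weight is prior × product of the observable likelihoods (using 1 − P(present | H) for each absent observable):
  insider misuse: 0.32 × 0.73 × (1 − 0.89) × 0.21 = 0.0053962
  DNS tunneling: 0.34 × 0.46 × (1 − 0.15) × 0.82 = 0.10901
  cryptomining: 0.34 × 0.52 × (1 − 0.12) × 0.74 = 0.11513
The unnormalized weights sum to 0.22954.
P(DNS tunneling | evidence) = 0.10901 / 0.22954 ≈ 0.475.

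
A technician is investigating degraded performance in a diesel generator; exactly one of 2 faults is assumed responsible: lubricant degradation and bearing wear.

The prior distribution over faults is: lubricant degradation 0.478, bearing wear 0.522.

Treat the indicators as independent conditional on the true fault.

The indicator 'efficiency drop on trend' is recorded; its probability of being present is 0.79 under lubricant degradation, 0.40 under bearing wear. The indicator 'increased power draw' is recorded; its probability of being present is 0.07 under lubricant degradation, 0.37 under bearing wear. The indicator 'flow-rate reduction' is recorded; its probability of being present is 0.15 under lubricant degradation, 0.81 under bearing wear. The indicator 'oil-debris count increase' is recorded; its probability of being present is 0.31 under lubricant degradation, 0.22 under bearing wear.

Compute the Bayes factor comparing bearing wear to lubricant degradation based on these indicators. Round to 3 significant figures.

Take the product of per-indicator likelihoods under each hypothesis, then divide.
  bearing wear: 0.40 × 0.37 × 0.81 × 0.22 = 0.026374
  lubricant degradation: 0.79 × 0.07 × 0.15 × 0.31 = 0.0025714
Bayes factor = 0.026374 / 0.0025714 ≈ 10.3

10.3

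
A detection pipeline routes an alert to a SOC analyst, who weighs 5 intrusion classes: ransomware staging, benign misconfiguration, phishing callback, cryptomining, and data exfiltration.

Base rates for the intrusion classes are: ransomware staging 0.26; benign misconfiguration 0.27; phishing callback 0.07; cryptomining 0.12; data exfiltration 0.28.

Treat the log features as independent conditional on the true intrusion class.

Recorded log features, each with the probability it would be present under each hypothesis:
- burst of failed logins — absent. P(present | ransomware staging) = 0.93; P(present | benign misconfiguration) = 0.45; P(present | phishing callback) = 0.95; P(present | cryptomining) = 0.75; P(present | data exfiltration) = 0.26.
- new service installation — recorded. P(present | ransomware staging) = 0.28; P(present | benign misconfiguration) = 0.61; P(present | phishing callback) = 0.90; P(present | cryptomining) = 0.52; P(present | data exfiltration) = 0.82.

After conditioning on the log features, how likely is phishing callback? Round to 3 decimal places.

0.011

Multiply each prior by the joint likelihood of the log feature pattern (using 1 − P(present | H) for each absent log feature):
  ransomware staging: 0.26 × (1 − 0.93) × 0.28 = 0.005096
  benign misconfiguration: 0.27 × (1 − 0.45) × 0.61 = 0.090585
  phishing callback: 0.07 × (1 − 0.95) × 0.90 = 0.00315
  cryptomining: 0.12 × (1 − 0.75) × 0.52 = 0.0156
  data exfiltration: 0.28 × (1 − 0.26) × 0.82 = 0.1699
The unnormalized weights sum to 0.28434.
P(phishing callback | evidence) = 0.00315 / 0.28434 ≈ 0.011.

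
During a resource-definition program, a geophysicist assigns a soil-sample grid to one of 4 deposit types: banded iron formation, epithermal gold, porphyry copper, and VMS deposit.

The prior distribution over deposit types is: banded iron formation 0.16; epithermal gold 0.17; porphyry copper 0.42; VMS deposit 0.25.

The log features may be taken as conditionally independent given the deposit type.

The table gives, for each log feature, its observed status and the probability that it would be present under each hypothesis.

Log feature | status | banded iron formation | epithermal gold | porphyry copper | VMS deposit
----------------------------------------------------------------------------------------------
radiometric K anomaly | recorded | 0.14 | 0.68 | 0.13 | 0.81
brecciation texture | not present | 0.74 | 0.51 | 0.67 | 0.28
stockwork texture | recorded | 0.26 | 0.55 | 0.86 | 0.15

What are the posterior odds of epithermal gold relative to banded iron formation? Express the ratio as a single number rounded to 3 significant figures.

20.6

Unnormalized posterior weight (prior times the log feature likelihoods) for each of the two hypotheses (using 1 − P(present | H) for each absent log feature):
  epithermal gold: 0.17 × 0.68 × (1 − 0.51) × 0.55 = 0.031154
  banded iron formation: 0.16 × 0.14 × (1 − 0.74) × 0.26 = 0.0015142
Odds(epithermal gold : banded iron formation) = 0.031154 / 0.0015142 ≈ 20.6.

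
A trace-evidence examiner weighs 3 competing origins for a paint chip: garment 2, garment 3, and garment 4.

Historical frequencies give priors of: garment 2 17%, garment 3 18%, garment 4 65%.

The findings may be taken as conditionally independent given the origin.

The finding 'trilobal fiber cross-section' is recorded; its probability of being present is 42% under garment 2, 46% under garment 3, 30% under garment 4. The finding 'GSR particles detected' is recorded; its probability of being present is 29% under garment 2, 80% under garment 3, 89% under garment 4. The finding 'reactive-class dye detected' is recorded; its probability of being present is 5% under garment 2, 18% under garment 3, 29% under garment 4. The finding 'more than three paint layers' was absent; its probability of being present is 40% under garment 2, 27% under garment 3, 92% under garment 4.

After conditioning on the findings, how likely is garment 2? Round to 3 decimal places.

0.047

By Bayes' rule with conditional independence, the unnormalized weight for each hypothesis is prior × ∏ likelihoods (using 1 − P(present | H) for each absent finding):
  garment 2: 0.17 × 0.42 × 0.29 × 0.05 × (1 − 0.40) = 0.00062118
  garment 3: 0.18 × 0.46 × 0.80 × 0.18 × (1 − 0.27) = 0.0087039
  garment 4: 0.65 × 0.30 × 0.89 × 0.29 × (1 − 0.92) = 0.0040264
The unnormalized weights sum to 0.013351.
P(garment 2 | evidence) = 0.00062118 / 0.013351 ≈ 0.047.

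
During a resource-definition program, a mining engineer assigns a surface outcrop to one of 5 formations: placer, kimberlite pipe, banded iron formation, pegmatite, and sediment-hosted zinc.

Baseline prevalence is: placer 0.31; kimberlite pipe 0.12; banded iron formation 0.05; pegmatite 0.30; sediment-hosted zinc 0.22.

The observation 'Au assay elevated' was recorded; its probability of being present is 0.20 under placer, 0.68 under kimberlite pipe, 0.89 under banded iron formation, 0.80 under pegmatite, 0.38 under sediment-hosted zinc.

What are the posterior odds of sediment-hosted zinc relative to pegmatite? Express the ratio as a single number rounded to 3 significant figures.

Posterior odds equal prior odds times the likelihood ratio; only the two competing hypotheses matter.
  sediment-hosted zinc: 0.22 × 0.38 = 0.0836
  pegmatite: 0.30 × 0.80 = 0.24
Odds(sediment-hosted zinc : pegmatite) = 0.0836 / 0.24 ≈ 0.348.

0.348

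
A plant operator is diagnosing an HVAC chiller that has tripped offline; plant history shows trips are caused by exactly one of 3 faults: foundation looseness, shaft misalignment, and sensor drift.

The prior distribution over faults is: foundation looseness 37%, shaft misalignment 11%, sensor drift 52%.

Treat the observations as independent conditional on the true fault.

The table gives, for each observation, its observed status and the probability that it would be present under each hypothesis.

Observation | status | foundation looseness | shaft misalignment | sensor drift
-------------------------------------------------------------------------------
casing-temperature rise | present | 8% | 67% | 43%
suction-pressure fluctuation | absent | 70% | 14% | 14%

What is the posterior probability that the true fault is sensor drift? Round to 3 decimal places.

0.727

By Bayes' rule with conditional independence, the unnormalized weight for each hypothesis is prior × ∏ likelihoods (using 1 − P(present | H) for each absent observation):
  foundation looseness: 0.37 × 0.08 × (1 − 0.70) = 0.00888
  shaft misalignment: 0.11 × 0.67 × (1 − 0.14) = 0.063382
  sensor drift: 0.52 × 0.43 × (1 − 0.14) = 0.1923
Marginal likelihood of the evidence = 0.26456.
P(sensor drift | evidence) = 0.1923 / 0.26456 ≈ 0.727.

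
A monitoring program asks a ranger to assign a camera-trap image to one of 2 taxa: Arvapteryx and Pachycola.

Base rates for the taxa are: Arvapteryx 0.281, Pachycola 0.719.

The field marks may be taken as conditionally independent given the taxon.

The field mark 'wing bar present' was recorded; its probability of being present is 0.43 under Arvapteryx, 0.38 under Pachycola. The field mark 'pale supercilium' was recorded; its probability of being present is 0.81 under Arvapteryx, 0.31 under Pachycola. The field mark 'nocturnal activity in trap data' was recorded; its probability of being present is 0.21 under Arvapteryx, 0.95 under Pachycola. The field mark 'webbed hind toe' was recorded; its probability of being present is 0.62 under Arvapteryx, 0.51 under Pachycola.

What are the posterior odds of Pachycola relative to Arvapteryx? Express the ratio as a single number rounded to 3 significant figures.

Posterior odds equal prior odds times the likelihood ratio; only the two competing hypotheses matter.
  Pachycola: 0.719 × 0.38 × 0.31 × 0.95 × 0.51 = 0.041036
  Arvapteryx: 0.281 × 0.43 × 0.81 × 0.21 × 0.62 = 0.012743
Odds(Pachycola : Arvapteryx) = 0.041036 / 0.012743 ≈ 3.22.

3.22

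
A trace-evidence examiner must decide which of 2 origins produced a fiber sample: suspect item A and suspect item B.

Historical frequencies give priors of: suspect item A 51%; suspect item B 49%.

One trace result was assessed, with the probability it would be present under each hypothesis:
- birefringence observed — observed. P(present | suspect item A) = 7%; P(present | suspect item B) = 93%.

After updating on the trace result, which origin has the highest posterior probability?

suspect item B

By Bayes' rule, the unnormalized weight for each hypothesis is prior × likelihood:
  suspect item A: 0.51 × 0.07 = 0.0357
  suspect item B: 0.49 × 0.93 = 0.4557
The unnormalized weights sum to 0.4914.
P(suspect item A | evidence) ≈ 0.0357 / 0.4914 ≈ 0.073
P(suspect item B | evidence) ≈ 0.4557 / 0.4914 ≈ 0.927
The largest is 0.927, so suspect item B is most probable.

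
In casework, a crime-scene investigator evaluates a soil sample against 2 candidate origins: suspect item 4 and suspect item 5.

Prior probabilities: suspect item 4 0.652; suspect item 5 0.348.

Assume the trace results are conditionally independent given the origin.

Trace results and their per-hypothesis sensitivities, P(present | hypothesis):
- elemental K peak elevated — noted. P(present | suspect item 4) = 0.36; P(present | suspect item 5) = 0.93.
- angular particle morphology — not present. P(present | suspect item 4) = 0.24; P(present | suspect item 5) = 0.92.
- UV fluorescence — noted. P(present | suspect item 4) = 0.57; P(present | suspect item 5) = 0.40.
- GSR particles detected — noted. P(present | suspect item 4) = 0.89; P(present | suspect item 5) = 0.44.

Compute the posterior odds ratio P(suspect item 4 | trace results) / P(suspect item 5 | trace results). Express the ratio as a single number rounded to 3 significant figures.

Posterior odds equal prior odds times the likelihood ratio; only the two competing hypotheses matter (using 1 − P(present | H) for each absent trace result).
  suspect item 4: 0.652 × 0.36 × (1 − 0.24) × 0.57 × 0.89 = 0.090496
  suspect item 5: 0.348 × 0.93 × (1 − 0.92) × 0.40 × 0.44 = 0.0045569
Odds(suspect item 4 : suspect item 5) = 0.090496 / 0.0045569 ≈ 19.9.

19.9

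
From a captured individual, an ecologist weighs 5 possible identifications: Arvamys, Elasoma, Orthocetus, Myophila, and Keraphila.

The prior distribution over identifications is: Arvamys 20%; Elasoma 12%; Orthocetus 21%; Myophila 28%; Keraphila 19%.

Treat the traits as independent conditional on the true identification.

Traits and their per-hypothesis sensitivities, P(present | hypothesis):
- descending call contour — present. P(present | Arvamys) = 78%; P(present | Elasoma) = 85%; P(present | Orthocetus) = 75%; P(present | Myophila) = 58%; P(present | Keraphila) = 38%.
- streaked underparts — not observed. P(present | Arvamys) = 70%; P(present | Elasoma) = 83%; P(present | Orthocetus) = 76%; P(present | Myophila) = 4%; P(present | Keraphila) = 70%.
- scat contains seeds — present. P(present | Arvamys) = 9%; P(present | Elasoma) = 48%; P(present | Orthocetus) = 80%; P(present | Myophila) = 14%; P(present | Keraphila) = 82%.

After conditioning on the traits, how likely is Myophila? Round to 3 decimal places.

Multiply each prior by the joint likelihood of the trait pattern (using 1 − P(present | H) for each absent trait):
  Arvamys: 0.20 × 0.78 × (1 − 0.70) × 0.09 = 0.004212
  Elasoma: 0.12 × 0.85 × (1 − 0.83) × 0.48 = 0.0083232
  Orthocetus: 0.21 × 0.75 × (1 − 0.76) × 0.80 = 0.03024
  Myophila: 0.28 × 0.58 × (1 − 0.04) × 0.14 = 0.021827
  Keraphila: 0.19 × 0.38 × (1 − 0.70) × 0.82 = 0.017761
Normalizing constant Z = 0.004212 + 0.0083232 + 0.03024 + 0.021827 + 0.017761 = 0.082363.
P(Myophila | evidence) = 0.021827 / 0.082363 ≈ 0.265.

0.265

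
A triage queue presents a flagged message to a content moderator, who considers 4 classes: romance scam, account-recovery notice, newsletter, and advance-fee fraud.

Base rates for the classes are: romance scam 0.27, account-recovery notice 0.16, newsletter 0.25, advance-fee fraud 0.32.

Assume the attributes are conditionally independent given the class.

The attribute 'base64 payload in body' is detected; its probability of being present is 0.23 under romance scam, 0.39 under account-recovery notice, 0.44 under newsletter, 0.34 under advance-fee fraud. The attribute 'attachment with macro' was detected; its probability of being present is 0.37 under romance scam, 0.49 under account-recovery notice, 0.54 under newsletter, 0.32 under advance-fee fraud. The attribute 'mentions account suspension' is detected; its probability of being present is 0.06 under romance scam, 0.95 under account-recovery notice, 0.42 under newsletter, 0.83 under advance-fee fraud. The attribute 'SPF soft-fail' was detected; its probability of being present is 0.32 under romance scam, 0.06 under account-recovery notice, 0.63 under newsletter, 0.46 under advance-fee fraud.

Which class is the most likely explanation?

For each hypothesis, the unnormalized posterior weight is prior × product of the attribute likelihoods:
  romance scam: 0.27 × 0.23 × 0.37 × 0.06 × 0.32 = 0.00044116
  account-recovery notice: 0.16 × 0.39 × 0.49 × 0.95 × 0.06 = 0.0017428
  newsletter: 0.25 × 0.44 × 0.54 × 0.42 × 0.63 = 0.015717
  advance-fee fraud: 0.32 × 0.34 × 0.32 × 0.83 × 0.46 = 0.013293
The unnormalized weights sum to 0.031194.
P(romance scam | evidence) ≈ 0.00044116 / 0.031194 ≈ 0.014
P(account-recovery notice | evidence) ≈ 0.0017428 / 0.031194 ≈ 0.056
P(newsletter | evidence) ≈ 0.015717 / 0.031194 ≈ 0.504
P(advance-fee fraud | evidence) ≈ 0.013293 / 0.031194 ≈ 0.426
The largest is 0.504, so newsletter is most probable.

newsletter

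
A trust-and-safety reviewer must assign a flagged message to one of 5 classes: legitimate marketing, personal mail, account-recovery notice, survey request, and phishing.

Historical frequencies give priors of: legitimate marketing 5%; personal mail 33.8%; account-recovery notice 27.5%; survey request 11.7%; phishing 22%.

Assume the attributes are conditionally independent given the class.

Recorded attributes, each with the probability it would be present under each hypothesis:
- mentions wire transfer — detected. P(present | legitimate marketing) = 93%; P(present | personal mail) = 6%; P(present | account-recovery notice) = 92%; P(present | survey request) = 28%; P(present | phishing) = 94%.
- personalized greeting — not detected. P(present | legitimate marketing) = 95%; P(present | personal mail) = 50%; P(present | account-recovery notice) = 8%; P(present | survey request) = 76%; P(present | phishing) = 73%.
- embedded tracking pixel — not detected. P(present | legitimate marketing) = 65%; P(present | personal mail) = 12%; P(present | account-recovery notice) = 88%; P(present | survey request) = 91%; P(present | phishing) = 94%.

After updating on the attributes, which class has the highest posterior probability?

account-recovery notice

For each hypothesis, the unnormalized posterior weight is prior × product of the attribute likelihoods (using 1 − P(present | H) for each absent attribute):
  legitimate marketing: 0.050 × 0.93 × (1 − 0.95) × (1 − 0.65) = 0.00081375
  personal mail: 0.338 × 0.06 × (1 − 0.50) × (1 − 0.12) = 0.0089232
  account-recovery notice: 0.275 × 0.92 × (1 − 0.08) × (1 − 0.88) = 0.027931
  survey request: 0.117 × 0.28 × (1 − 0.76) × (1 − 0.91) = 0.00070762
  phishing: 0.220 × 0.94 × (1 − 0.73) × (1 − 0.94) = 0.0033502
The unnormalized weights sum to 0.041726.
P(legitimate marketing | evidence) ≈ 0.00081375 / 0.041726 ≈ 0.020
P(personal mail | evidence) ≈ 0.0089232 / 0.041726 ≈ 0.214
P(account-recovery notice | evidence) ≈ 0.027931 / 0.041726 ≈ 0.669
P(survey request | evidence) ≈ 0.00070762 / 0.041726 ≈ 0.017
P(phishing | evidence) ≈ 0.0033502 / 0.041726 ≈ 0.080
The largest is 0.669, so account-recovery notice is most probable.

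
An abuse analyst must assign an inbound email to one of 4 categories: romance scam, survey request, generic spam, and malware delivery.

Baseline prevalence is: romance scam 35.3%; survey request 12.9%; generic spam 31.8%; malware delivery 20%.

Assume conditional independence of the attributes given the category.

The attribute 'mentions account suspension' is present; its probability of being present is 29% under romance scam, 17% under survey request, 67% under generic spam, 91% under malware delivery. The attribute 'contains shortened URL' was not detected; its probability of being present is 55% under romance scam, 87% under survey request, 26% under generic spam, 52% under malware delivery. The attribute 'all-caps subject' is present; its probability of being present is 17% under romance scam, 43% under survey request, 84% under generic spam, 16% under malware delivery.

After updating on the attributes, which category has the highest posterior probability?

For each hypothesis, the unnormalized posterior weight is prior × product of the attribute likelihoods (using 1 − P(present | H) for each absent attribute):
  romance scam: 0.353 × 0.29 × (1 − 0.55) × 0.17 = 0.0078313
  survey request: 0.129 × 0.17 × (1 − 0.87) × 0.43 = 0.0012259
  generic spam: 0.318 × 0.67 × (1 − 0.26) × 0.84 = 0.13244
  malware delivery: 0.200 × 0.91 × (1 − 0.52) × 0.16 = 0.013978
Normalizing constant Z = 0.0078313 + 0.0012259 + 0.13244 + 0.013978 = 0.15547.
P(romance scam | evidence) ≈ 0.0078313 / 0.15547 ≈ 0.050
P(survey request | evidence) ≈ 0.0012259 / 0.15547 ≈ 0.008
P(generic spam | evidence) ≈ 0.13244 / 0.15547 ≈ 0.852
P(malware delivery | evidence) ≈ 0.013978 / 0.15547 ≈ 0.090
The largest is 0.852, so generic spam is most probable.

generic spam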